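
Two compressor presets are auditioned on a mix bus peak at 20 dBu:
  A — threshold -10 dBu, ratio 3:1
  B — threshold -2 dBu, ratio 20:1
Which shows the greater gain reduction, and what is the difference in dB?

A: 30 dB over, compressed to 10 dB over, so 20 dB of GR.
B: 22 dB over, compressed to 1.1 dB over, so 20.9 dB of GR.
B reduces 0.9 dB more.

B, by 0.9 dB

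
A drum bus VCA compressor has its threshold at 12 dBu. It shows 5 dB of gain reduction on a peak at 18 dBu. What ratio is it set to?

Input overshoot = 18 − 12 = 6 dB.
Output overshoot = 6 − 5 = 1 dB.
Ratio = input overshoot / output overshoot = 6 / 1 = 6.

6:1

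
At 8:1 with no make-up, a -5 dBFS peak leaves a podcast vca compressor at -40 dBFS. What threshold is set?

-45 dBFS

Input is 40 dB above T (since output overshoot × R = input overshoot: (-40 − T)·8 = -5 − T gives T = -45 dBFS).
Check: -45 + (-5 − (-45))/8 = -45 + 5 = -40 dBFS. ✓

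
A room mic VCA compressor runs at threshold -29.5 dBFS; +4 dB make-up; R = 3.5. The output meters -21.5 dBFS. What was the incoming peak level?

-15.5 dBFS

Stripping the +4 dB make-up gives -25.5 dBFS at the gain stage.
Post-compression overshoot = -25.5 − (-29.5) = 4 dB.
Undo the ratio: input overshoot = 4 × 3.5 = 14 dB, giving input = -15.5 dBFS.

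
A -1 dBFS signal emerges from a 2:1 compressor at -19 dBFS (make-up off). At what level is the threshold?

Input is 36 dB above T (since output overshoot × R = input overshoot: (-19 − T)·2 = -1 − T gives T = -37 dBFS).
Check: -37 + (-1 − (-37))/2 = -37 + 18 = -19 dBFS. ✓

-37 dBFS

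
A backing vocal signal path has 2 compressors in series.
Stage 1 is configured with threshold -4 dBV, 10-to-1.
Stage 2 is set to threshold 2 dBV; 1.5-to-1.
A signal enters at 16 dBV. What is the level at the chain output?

-2 dBV

Stage 1: 16 dBV is 20 dB over -4 dBV; at 10:1 that becomes 2 dB over, giving -2 dBV.
Stage 2: -2 dBV ≤ 2 dBV, so stage 2 doesn't engage; output -2 dBV.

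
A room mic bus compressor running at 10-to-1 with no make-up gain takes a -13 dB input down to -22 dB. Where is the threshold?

Let T be the threshold. Output overshoot = (input overshoot)/R, so -22 − T = (-13 − T)/10.
10·(-22 − T) = -13 − T → 9·T = -220 − (-13) = -207.
T = -207/9 = -23 dB.

-23 dB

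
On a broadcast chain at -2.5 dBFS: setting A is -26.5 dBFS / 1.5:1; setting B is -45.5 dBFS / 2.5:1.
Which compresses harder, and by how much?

A: overshoot 24 dB → output overshoot 16 dB → GR 8 dB.
B: overshoot 43 dB → output overshoot 17.2 dB → GR 25.8 dB.
B applies 17.8 dB more gain reduction.

B, by 17.8 dB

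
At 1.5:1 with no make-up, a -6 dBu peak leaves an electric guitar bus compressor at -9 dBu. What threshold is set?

-15 dBu

Let T be the threshold. Output overshoot = (input overshoot)/R, so -9 − T = (-6 − T)/1.5.
1.5·(-9 − T) = -6 − T → 0.5·T = -13.5 − (-6) = -7.5.
T = -7.5/0.5 = -15 dBu.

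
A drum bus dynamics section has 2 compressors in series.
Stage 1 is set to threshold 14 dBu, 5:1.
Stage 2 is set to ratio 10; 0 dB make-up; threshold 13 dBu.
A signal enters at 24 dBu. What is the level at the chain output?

Stage 1: overshoot 10 dB → 10/5 = 2 dB → 16 dBu.
Stage 2: 3 dB above 13 dBu, reduced 10:1 to 0.3 dB above → 13.3 dBu.

13.3 dBu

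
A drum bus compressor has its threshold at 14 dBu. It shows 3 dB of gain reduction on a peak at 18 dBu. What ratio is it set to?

Input overshoot = 18 − 14 = 4 dB.
Output overshoot = 4 − 3 = 1 dB.
Ratio = input overshoot / output overshoot = 4 / 1 = 4.

4:1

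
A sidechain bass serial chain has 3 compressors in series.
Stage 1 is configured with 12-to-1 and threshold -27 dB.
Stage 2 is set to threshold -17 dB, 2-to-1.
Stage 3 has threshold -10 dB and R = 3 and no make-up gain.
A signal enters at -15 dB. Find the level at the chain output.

Stage 1: -15 dB is 12 dB over -27 dB; at 12:1 that becomes 1 dB over, giving -26 dB.
Stage 2: below threshold (-26 ≤ -17); passes unchanged; output -26 dB.
Stage 3: below threshold (-26 ≤ -10); passes unchanged; output -26 dB.

-26 dB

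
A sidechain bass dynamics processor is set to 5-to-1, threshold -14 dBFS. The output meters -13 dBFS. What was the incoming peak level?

-9 dBFS

Post-compression overshoot = -13 − (-14) = 1 dB.
Before 5:1 compression the overshoot was 1 × 5 = 5 dB, so input = -14 + 5 = -9 dBFS.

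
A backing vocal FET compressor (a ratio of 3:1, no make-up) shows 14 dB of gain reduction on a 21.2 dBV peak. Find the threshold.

Let T be the threshold. Output overshoot = (input overshoot)/R, so 7.2 − T = (21.2 − T)/3.
3·(7.2 − T) = 21.2 − T → 2·T = 21.6 − 21.2 = 0.4.
T = 0.4/2 = 0.2 dBV.

0.2 dBV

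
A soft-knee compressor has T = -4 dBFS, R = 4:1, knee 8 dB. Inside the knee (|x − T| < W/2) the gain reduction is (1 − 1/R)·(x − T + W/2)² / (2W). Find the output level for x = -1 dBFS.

-3.296875 dBFS

x − T + W/2 = -1 − (-4) + 4 = 7.
GR = (1 − 1/4) × 7² / 16 = 0.75 × 49 / 16 = 2.296875 dB.
Output = -1 − 2.296875 = -3.296875 dBFS.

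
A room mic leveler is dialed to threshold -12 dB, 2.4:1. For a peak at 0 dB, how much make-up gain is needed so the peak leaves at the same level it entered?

7 dB

The peak compresses to -12 + 12/2.4 = -7 dB.
To reach 0 dB requires 0 − (-7) = 7 dB of make-up.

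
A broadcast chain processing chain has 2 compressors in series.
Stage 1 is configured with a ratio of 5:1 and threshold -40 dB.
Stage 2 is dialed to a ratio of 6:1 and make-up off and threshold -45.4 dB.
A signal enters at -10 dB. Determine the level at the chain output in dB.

Stage 1: overshoot 30 dB → 30/5 = 6 dB → -34 dB.
Stage 2: 11.4 dB above -45.4 dB, reduced 6:1 to 1.9 dB above → -43.5 dB.

-43.5 dB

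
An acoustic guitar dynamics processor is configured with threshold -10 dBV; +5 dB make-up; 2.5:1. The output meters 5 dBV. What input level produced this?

Remove make-up: 5 − 5 = 0 dBV.
The compressed level sits 0 − (-10) = 10 dB over threshold.
Undo the ratio: input overshoot = 10 × 2.5 = 25 dB, giving input = 15 dBV.

15 dBV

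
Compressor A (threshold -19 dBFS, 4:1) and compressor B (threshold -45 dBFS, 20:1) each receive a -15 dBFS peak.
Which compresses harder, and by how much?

A: overshoot 4 dB → output overshoot 1 dB → GR 3 dB.
B: overshoot 30 dB → output overshoot 1.5 dB → GR 28.5 dB.
Difference: 25.5 dB in favour of B.

B, by 25.5 dB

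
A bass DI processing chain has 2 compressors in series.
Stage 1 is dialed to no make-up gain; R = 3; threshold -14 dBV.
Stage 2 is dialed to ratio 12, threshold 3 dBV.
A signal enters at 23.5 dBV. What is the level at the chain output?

-1.5 dBV

Stage 1: overshoot 37.5 dB → 37.5/3 = 12.5 dB → -1.5 dBV.
Stage 2: -1.5 dBV ≤ 3 dBV, so stage 2 doesn't engage; output -1.5 dBV.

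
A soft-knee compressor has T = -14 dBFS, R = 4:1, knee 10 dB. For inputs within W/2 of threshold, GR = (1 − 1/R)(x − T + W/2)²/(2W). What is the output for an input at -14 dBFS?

x − T + W/2 = -14 − (-14) + 5 = 5.
GR = (1 − 1/4) × 5² / 20 = 0.75 × 25 / 20 = 0.9375 dB.
Output = -14 − 0.9375 = -14.9375 dBFS.

-14.9375 dBFS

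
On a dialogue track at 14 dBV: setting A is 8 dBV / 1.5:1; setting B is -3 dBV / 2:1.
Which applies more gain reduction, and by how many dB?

B, by 6.5 dB

A: 6 dB over, compressed to 4 dB over, so 2 dB of GR.
B: 17 dB over, compressed to 8.5 dB over, so 8.5 dB of GR.
B reduces 6.5 dB more.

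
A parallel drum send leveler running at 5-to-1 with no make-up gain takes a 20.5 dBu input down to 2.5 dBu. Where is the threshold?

Gain reduction = 20.5 − 2.5 = 18 dB; output overshoot = GR / (R − 1) = 18 / 4 = 4.5 dB.
Threshold = output − output overshoot = 2.5 − 4.5 = -2 dBu.

-2 dBu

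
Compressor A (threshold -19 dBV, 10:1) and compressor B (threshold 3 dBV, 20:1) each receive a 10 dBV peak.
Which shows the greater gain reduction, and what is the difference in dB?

A: GR = 29 − 29/10 = 26.1 dB.
B: GR = 7 − 7/20 = 6.65 dB.
A reduces 19.45 dB more.

A, by 19.45 dB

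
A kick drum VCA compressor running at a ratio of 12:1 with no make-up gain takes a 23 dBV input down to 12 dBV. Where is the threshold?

Gain reduction = 23 − 12 = 11 dB; output overshoot = GR / (R − 1) = 11 / 11 = 1 dB.
Threshold = output − output overshoot = 12 − 1 = 11 dBV.

11 dBV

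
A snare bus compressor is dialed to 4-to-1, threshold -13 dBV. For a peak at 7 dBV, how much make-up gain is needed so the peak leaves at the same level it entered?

15 dB

Without make-up, output = threshold + overshoot/4 = -13 + 5 = -8 dBV.
Gap to target: 15 dB.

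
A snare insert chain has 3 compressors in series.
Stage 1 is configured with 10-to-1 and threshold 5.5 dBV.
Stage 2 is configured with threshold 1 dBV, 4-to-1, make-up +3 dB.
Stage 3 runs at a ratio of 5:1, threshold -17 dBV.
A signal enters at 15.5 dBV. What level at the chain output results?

Stage 1: overshoot 10 dB → 10/10 = 1 dB → 6.5 dBV.
Stage 2: 5.5 dB above 1 dBV, reduced 4:1 to 1.375 dB above → 2.375 dBV; +3 dB make-up → 5.375 dBV.
Stage 3: overshoot 22.375 dB → 22.375/5 = 4.475 dB → -12.525 dBV.

-12.525 dBV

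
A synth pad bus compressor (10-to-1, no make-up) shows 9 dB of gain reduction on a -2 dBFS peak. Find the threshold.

Input is 10 dB above T (since output overshoot × R = input overshoot: (-11 − T)·10 = -2 − T gives T = -12 dBFS).
Check: -12 + (-2 − (-12))/10 = -12 + 1 = -11 dBFS. ✓

-12 dBFS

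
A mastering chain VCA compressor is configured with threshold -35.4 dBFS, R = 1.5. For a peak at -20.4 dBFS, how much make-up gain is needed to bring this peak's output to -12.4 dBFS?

Overshoot 15 dB → 15/1.5 = 10 dB after compression, so the compressed level is -35.4 + 10 = -25.4 dBFS.
Make-up = target − compressed = -12.4 − (-25.4) = 13 dB.

13 dB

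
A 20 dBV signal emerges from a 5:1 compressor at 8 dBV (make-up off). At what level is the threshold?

Let T be the threshold. Output overshoot = (input overshoot)/R, so 8 − T = (20 − T)/5.
5·(8 − T) = 20 − T → 4·T = 40 − 20 = 20.
T = 20/4 = 5 dBV.

5 dBV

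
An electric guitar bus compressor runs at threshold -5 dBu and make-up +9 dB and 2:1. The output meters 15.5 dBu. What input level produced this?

Before make-up, the level was 15.5 − 9 = 6.5 dBu.
That's 11.5 dB above the -5 dBu threshold.
Undo the ratio: input overshoot = 11.5 × 2 = 23 dB, giving input = 18 dBu.

18 dBu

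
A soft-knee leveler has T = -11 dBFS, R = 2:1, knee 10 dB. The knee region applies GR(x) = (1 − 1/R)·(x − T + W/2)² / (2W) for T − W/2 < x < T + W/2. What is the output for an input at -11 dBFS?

x − T + W/2 = -11 − (-11) + 5 = 5.
GR = (1 − 1/2) × 5² / 20 = 0.5 × 25 / 20 = 0.625 dB.
Output = -11 − 0.625 = -11.625 dBFS.

-11.625 dBFS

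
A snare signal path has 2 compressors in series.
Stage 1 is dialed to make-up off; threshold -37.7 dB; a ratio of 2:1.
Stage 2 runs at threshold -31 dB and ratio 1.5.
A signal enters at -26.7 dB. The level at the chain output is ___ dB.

Stage 1: -26.7 dB is 11 dB over -37.7 dB; at 2:1 that becomes 5.5 dB over, giving -32.2 dB.
Stage 2: -32.2 dB ≤ -31 dB, so stage 2 doesn't engage; output -32.2 dB.

-32.2 dB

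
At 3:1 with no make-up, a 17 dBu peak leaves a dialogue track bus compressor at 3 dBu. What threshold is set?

Input is 21 dB above T (since output overshoot × R = input overshoot: (3 − T)·3 = 17 − T gives T = -4 dBu).
Check: -4 + (17 − (-4))/3 = -4 + 7 = 3 dBu. ✓

-4 dBu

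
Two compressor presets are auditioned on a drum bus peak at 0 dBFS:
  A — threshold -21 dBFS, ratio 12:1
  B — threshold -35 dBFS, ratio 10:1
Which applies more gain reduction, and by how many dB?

B, by 12.25 dB

A: 21 dB over, compressed to 1.75 dB over, so 19.25 dB of GR.
B: 35 dB over, compressed to 3.5 dB over, so 31.5 dB of GR.
Difference: 12.25 dB in favour of B.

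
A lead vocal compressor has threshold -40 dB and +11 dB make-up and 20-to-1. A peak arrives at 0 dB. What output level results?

The input is 40 dB above the -40 dB threshold.
20:1 compression reduces that to 40/20 = 2 dB over.
That puts the output at -38 dB; make-up adds 11 dB, giving -27 dB.

-27 dB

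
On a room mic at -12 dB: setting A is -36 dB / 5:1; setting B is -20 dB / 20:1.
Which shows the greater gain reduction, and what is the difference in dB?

A: 24 dB over, compressed to 4.8 dB over, so 19.2 dB of GR.
B: 8 dB over, compressed to 0.4 dB over, so 7.6 dB of GR.
A reduces 11.6 dB more.

A, by 11.6 dB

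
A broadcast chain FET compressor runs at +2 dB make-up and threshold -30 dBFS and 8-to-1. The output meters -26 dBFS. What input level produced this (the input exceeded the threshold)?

Stripping the +2 dB make-up gives -28 dBFS at the gain stage.
That's 2 dB above the -30 dBFS threshold.
Before 8:1 compression the overshoot was 2 × 8 = 16 dB, so input = -30 + 16 = -14 dBFS.

-14 dBFS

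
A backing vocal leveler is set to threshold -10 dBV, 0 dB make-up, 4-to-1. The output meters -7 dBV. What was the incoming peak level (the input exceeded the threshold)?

2 dBV

The compressed level sits -7 − (-10) = 3 dB over threshold.
Before 4:1 compression the overshoot was 3 × 4 = 12 dB, so input = -10 + 12 = 2 dBV.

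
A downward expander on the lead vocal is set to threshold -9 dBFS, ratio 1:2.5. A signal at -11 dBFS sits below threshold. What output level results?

-14 dBFS

Undershoot = (-9) − (-11) = 2 dB.
At 1:2.5, that expands to 5 dB under threshold.
Output = -9 − 5 = -14 dBFS.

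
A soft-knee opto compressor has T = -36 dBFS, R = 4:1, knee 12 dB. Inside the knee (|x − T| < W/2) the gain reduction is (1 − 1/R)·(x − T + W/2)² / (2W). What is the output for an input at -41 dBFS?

-41.03125 dBFS

x − T + W/2 = -41 − (-36) + 6 = 1.
GR = (1 − 1/4) × 1² / 24 = 0.75 × 1 / 24 = 0.03125 dB.
Output = -41 − 0.03125 = -41.03125 dBFS.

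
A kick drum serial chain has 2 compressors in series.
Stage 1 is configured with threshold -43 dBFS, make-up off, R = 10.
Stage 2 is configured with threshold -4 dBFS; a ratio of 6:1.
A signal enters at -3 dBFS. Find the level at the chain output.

Stage 1: -3 dBFS is 40 dB over -43 dBFS; at 10:1 that becomes 4 dB over, giving -39 dBFS.
Stage 2: below threshold (-39 ≤ -4); passes unchanged; output -39 dBFS.

-39 dBFS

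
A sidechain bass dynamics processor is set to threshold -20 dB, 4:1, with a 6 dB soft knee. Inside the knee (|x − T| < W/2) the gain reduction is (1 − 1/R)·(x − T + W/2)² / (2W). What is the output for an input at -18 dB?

-19.5625 dB

x − T + W/2 = -18 − (-20) + 3 = 5.
GR = (1 − 1/4) × 5² / 12 = 0.75 × 25 / 12 = 1.5625 dB.
Output = -18 − 1.5625 = -19.5625 dB.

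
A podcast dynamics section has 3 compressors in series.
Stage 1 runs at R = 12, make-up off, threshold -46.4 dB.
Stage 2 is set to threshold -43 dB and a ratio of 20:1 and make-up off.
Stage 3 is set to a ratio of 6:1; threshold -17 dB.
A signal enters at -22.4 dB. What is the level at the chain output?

Stage 1: 24 dB above -46.4 dB, reduced 12:1 to 2 dB above → -44.4 dB.
Stage 2: below threshold (-44.4 ≤ -43); passes unchanged; output -44.4 dB.
Stage 3: -44.4 dB ≤ -17 dB, so stage 3 doesn't engage; output -44.4 dB.

-44.4 dB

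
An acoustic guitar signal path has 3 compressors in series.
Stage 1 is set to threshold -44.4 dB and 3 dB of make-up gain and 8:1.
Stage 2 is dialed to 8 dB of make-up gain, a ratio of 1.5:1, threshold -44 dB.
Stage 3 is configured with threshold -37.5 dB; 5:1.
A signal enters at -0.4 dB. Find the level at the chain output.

Stage 1: overshoot 44 dB → 44/8 = 5.5 dB → -38.9 dB; +3 dB make-up → -35.9 dB.
Stage 2: 8.1 dB above -44 dB, reduced 1.5:1 to 5.4 dB above → -38.6 dB; +8 dB make-up → -30.6 dB.
Stage 3: 6.9 dB above -37.5 dB, reduced 5:1 to 1.38 dB above → -36.12 dB.

-36.12 dB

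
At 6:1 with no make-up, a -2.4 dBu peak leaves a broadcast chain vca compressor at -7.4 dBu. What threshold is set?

Let T be the threshold. Output overshoot = (input overshoot)/R, so -7.4 − T = (-2.4 − T)/6.
6·(-7.4 − T) = -2.4 − T → 5·T = -44.4 − (-2.4) = -42.
T = -42/5 = -8.4 dBu.

-8.4 dBu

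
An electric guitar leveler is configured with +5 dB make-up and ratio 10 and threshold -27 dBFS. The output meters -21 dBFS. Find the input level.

Stripping the +5 dB make-up gives -26 dBFS at the gain stage.
Post-compression overshoot = -26 − (-27) = 1 dB.
Undo the ratio: input overshoot = 1 × 10 = 10 dB, giving input = -17 dBFS.

-17 dBFS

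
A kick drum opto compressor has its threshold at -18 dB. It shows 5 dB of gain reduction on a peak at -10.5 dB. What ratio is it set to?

3:1

Input overshoot = -10.5 − (-18) = 7.5 dB.
Output overshoot = 7.5 − 5 = 2.5 dB.
Ratio = input overshoot / output overshoot = 7.5 / 2.5 = 3.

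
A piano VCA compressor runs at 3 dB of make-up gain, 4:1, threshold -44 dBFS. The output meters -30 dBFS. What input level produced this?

Remove make-up: -30 − 3 = -33 dBFS.
That's 11 dB above the -44 dBFS threshold.
Undo the ratio: input overshoot = 11 × 4 = 44 dB, giving input = 0 dBFS.

0 dBFS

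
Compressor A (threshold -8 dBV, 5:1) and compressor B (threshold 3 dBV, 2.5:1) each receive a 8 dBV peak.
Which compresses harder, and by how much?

A, by 9.8 dB

A: 16 dB over, compressed to 3.2 dB over, so 12.8 dB of GR.
B: 5 dB over, compressed to 2 dB over, so 3 dB of GR.
Difference: 9.8 dB in favour of A.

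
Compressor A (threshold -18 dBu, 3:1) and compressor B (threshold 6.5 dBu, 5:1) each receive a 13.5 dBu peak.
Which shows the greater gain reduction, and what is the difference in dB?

A, by 15.4 dB

A: overshoot 31.5 dB → output overshoot 10.5 dB → GR 21 dB.
B: overshoot 7 dB → output overshoot 1.4 dB → GR 5.6 dB.
A applies 15.4 dB more gain reduction.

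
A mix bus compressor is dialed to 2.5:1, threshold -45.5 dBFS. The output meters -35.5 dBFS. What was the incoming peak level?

-20.5 dBFS

Post-compression overshoot = -35.5 − (-45.5) = 10 dB.
Before 2.5:1 compression the overshoot was 10 × 2.5 = 25 dB, so input = -45.5 + 25 = -20.5 dBFS.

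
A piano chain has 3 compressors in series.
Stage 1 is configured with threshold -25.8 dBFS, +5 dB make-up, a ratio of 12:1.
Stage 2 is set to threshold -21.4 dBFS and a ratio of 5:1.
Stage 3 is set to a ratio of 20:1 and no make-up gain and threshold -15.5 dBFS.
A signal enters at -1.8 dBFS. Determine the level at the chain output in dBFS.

-20.88 dBFS

Stage 1: 24 dB above -25.8 dBFS, reduced 12:1 to 2 dB above → -23.8 dBFS; +5 dB make-up → -18.8 dBFS.
Stage 2: 2.6 dB above -21.4 dBFS, reduced 5:1 to 0.52 dB above → -20.88 dBFS.
Stage 3: below threshold (-20.88 ≤ -15.5); passes unchanged; output -20.88 dBFS.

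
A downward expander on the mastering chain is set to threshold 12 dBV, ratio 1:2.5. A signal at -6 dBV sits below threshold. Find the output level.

-33 dBV

Below threshold, a 1:2.5 expander applies gain = (2.5−1)×(T − x) of attenuation.
(2.5−1) × 18 = 27 dB, so output = -6 − 27 = -33 dBV.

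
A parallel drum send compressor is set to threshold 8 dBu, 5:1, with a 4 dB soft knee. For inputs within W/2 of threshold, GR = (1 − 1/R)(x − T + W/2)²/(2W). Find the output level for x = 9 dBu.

x − T + W/2 = 9 − 8 + 2 = 3.
GR = (1 − 1/5) × 3² / 8 = 0.8 × 9 / 8 = 0.9 dB.
Output = 9 − 0.9 = 8.1 dBu.

8.1 dBu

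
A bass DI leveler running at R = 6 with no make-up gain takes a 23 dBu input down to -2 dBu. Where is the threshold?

-7 dBu

Let T be the threshold. Output overshoot = (input overshoot)/R, so -2 − T = (23 − T)/6.
6·(-2 − T) = 23 − T → 5·T = -12 − 23 = -35.
T = -35/5 = -7 dBu.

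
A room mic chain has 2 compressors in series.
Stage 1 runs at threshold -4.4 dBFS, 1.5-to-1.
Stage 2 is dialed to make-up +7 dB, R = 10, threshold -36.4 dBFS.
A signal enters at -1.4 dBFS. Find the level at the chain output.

Stage 1: -1.4 dBFS is 3 dB over -4.4 dBFS; at 1.5:1 that becomes 2 dB over, giving -2.4 dBFS.
Stage 2: overshoot 34 dB → 34/10 = 3.4 dB → -33 dBFS; +7 dB make-up → -26 dBFS.

-26 dBFS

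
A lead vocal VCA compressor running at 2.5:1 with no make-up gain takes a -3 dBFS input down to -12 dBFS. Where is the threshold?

-18 dBFS

Input is 15 dB above T (since output overshoot × R = input overshoot: (-12 − T)·2.5 = -3 − T gives T = -18 dBFS).
Check: -18 + (-3 − (-18))/2.5 = -18 + 6 = -12 dBFS. ✓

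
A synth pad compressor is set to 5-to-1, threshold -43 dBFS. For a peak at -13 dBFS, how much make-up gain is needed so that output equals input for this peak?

24 dB

Without make-up, output = threshold + overshoot/5 = -43 + 6 = -37 dBFS.
Gap to target: 24 dB.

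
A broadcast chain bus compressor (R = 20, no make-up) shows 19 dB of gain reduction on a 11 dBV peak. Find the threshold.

-9 dBV

Gain reduction = 11 − (-8) = 19 dB; output overshoot = GR / (R − 1) = 19 / 19 = 1 dB.
Threshold = output − output overshoot = -8 − 1 = -9 dBV.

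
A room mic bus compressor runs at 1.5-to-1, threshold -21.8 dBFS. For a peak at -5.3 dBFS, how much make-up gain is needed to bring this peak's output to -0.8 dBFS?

Overshoot 16.5 dB → 16.5/1.5 = 11 dB after compression, so the compressed level is -21.8 + 11 = -10.8 dBFS.
Make-up = target − compressed = -0.8 − (-10.8) = 10 dB.

10 dB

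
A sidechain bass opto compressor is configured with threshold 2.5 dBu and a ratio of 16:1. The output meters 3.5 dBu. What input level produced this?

That's 1 dB above the 2.5 dBu threshold.
Input overshoot = R × output overshoot = 16 dB → input = 2.5 + 16 = 18.5 dBu.

18.5 dBu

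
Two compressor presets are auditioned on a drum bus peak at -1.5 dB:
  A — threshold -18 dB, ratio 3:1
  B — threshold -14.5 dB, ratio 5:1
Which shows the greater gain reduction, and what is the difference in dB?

A: 16.5 dB over, compressed to 5.5 dB over, so 11 dB of GR.
B: 13 dB over, compressed to 2.6 dB over, so 10.4 dB of GR.
Difference: 0.6 dB in favour of A.

A, by 0.6 dB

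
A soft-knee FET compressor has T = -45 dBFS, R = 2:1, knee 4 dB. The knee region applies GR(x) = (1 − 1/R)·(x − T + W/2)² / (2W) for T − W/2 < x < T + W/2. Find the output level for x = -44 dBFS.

x − T + W/2 = -44 − (-45) + 2 = 3.
GR = (1 − 1/2) × 3² / 8 = 0.5 × 9 / 8 = 0.5625 dB.
Output = -44 − 0.5625 = -44.5625 dBFS.

-44.5625 dBFS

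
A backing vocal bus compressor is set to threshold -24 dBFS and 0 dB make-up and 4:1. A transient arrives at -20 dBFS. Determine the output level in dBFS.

-23 dBFS

The input is 4 dB above the -24 dBFS threshold.
At 4:1 the overshoot is divided by 4, leaving 1 dB above threshold.
That puts the output at -23 dBFS.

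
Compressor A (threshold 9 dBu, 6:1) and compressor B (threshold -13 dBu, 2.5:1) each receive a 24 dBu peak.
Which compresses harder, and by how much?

A: GR = 15 − 15/6 = 12.5 dB.
B: GR = 37 − 37/2.5 = 22.2 dB.
B reduces 9.7 dB more.

B, by 9.7 dB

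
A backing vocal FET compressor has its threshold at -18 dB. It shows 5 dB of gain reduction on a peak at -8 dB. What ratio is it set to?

Input overshoot = -8 − (-18) = 10 dB.
Output overshoot = 10 − 5 = 5 dB.
Ratio = input overshoot / output overshoot = 10 / 5 = 2.

2:1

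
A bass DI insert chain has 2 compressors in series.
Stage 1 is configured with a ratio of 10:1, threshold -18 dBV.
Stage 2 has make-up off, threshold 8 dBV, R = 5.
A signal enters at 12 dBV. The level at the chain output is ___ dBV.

Stage 1: 12 dBV is 30 dB over -18 dBV; at 10:1 that becomes 3 dB over, giving -15 dBV.
Stage 2: below threshold (-15 ≤ 8); passes unchanged; output -15 dBV.

-15 dBV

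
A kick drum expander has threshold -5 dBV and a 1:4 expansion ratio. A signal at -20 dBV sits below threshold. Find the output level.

Below threshold, a 1:4 expander applies gain = (4−1)×(T − x) of attenuation.
(4−1) × 15 = 45 dB, so output = -20 − 45 = -65 dBV.

-65 dBV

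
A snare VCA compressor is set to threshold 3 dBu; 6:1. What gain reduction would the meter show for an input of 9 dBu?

9 dBu exceeds the threshold by 6 dB.
At 6:1, output sits 6/6 = 1 dB above threshold.
GR = overshoot in − overshoot out = 6 − 1 = 5 dB.

5 dB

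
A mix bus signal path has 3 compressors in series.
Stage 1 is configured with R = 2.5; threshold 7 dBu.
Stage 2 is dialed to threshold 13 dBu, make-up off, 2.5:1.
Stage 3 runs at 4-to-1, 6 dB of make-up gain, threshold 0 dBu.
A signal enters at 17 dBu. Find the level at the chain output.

8.75 dBu

Stage 1: 17 dBu is 10 dB over 7 dBu; at 2.5:1 that becomes 4 dB over, giving 11 dBu.
Stage 2: 11 dBu ≤ 13 dBu, so stage 2 doesn't engage; output 11 dBu.
Stage 3: 11 dB above 0 dBu, reduced 4:1 to 2.75 dB above → 2.75 dBu; +6 dB make-up → 8.75 dBu.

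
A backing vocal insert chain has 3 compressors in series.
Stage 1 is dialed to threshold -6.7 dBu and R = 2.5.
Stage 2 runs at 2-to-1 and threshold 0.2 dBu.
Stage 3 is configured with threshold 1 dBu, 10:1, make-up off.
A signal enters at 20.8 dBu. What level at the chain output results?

Stage 1: overshoot 27.5 dB → 27.5/2.5 = 11 dB → 4.3 dBu.
Stage 2: overshoot 4.1 dB → 4.1/2 = 2.05 dB → 2.25 dBu.
Stage 3: 1.25 dB above 1 dBu, reduced 10:1 to 0.125 dB above → 1.125 dBu.

1.125 dBu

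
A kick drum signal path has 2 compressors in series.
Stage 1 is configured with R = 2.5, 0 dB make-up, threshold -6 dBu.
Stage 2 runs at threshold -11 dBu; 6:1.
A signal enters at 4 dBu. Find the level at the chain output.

Stage 1: 10 dB above -6 dBu, reduced 2.5:1 to 4 dB above → -2 dBu.
Stage 2: -2 dBu is 9 dB over -11 dBu; at 6:1 that becomes 1.5 dB over, giving -9.5 dBu.

-9.5 dBu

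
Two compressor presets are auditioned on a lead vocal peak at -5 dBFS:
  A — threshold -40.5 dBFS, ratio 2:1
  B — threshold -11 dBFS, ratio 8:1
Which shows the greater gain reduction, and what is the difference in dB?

A: 35.5 dB over, compressed to 17.75 dB over, so 17.75 dB of GR.
B: 6 dB over, compressed to 0.75 dB over, so 5.25 dB of GR.
A reduces 12.5 dB more.

A, by 12.5 dB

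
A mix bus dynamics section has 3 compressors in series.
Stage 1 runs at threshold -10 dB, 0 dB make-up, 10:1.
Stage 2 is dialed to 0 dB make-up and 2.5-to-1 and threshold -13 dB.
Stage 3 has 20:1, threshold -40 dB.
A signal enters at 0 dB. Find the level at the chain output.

-38.57 dB

Stage 1: overshoot 10 dB → 10/10 = 1 dB → -9 dB.
Stage 2: overshoot 4 dB → 4/2.5 = 1.6 dB → -11.4 dB.
Stage 3: 28.6 dB above -40 dB, reduced 20:1 to 1.43 dB above → -38.57 dB.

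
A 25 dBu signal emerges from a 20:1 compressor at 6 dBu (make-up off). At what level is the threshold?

5 dBu

Let T be the threshold. Output overshoot = (input overshoot)/R, so 6 − T = (25 − T)/20.
20·(6 − T) = 25 − T → 19·T = 120 − 25 = 95.
T = 95/19 = 5 dBu.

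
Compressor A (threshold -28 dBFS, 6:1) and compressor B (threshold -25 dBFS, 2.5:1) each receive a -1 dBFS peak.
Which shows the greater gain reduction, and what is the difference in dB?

A: 27 dB over, compressed to 4.5 dB over, so 22.5 dB of GR.
B: 24 dB over, compressed to 9.6 dB over, so 14.4 dB of GR.
Difference: 8.1 dB in favour of A.

A, by 8.1 dB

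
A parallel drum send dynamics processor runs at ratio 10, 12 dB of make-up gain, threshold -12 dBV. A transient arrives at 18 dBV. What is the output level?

3 dBV

The input is 30 dB above the -12 dBV threshold.
At 10:1 the overshoot is divided by 10, leaving 3 dB above threshold.
That puts the output at -9 dBV; make-up adds 12 dB, giving 3 dBV.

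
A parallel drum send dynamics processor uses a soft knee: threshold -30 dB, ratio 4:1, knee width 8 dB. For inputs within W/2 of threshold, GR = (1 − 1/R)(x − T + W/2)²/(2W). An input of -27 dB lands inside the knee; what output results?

-29.296875 dB

x − T + W/2 = -27 − (-30) + 4 = 7.
GR = (1 − 1/4) × 7² / 16 = 0.75 × 49 / 16 = 2.296875 dB.
Output = -27 − 2.296875 = -29.296875 dB.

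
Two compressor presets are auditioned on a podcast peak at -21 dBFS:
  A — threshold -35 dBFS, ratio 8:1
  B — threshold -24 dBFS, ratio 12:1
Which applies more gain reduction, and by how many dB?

A: 14 dB over, compressed to 1.75 dB over, so 12.25 dB of GR.
B: 3 dB over, compressed to 0.25 dB over, so 2.75 dB of GR.
A applies 9.5 dB more gain reduction.

A, by 9.5 dB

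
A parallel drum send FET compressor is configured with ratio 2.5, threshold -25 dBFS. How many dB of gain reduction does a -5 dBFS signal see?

Overshoot = -5 − (-25) = 20 dB.
After 2.5:1 compression the overshoot becomes 20/2.5 = 8 dB.
GR = overshoot in − overshoot out = 20 − 8 = 12 dB.

12 dB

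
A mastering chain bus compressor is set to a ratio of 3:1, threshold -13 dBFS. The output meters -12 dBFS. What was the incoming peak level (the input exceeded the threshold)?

The compressed level sits -12 − (-13) = 1 dB over threshold.
Undo the ratio: input overshoot = 1 × 3 = 3 dB, giving input = -10 dBFS.

-10 dBFS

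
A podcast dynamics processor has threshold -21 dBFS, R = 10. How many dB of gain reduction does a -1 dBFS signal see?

Overshoot = -1 − (-21) = 20 dB.
A 10:1 ratio leaves 2 dB of that excess.
Gain reduction = 20 − 2 = 18 dB.

18 dB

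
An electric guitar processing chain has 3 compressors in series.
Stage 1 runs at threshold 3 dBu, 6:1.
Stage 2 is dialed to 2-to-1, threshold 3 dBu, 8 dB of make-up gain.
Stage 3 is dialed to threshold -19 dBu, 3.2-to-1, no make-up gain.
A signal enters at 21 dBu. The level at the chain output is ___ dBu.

-9.15625 dBu

Stage 1: overshoot 18 dB → 18/6 = 3 dB → 6 dBu.
Stage 2: overshoot 3 dB → 3/2 = 1.5 dB → 4.5 dBu; +8 dB make-up → 12.5 dBu.
Stage 3: overshoot 31.5 dB → 31.5/3.2 = 9.84375 dB → -9.15625 dBu.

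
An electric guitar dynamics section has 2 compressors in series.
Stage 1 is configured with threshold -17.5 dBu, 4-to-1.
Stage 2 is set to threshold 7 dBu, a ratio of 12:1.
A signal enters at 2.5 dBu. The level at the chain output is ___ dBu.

-12.5 dBu

Stage 1: 2.5 dBu is 20 dB over -17.5 dBu; at 4:1 that becomes 5 dB over, giving -12.5 dBu.
Stage 2: below threshold (-12.5 ≤ 7); passes unchanged; output -12.5 dBu.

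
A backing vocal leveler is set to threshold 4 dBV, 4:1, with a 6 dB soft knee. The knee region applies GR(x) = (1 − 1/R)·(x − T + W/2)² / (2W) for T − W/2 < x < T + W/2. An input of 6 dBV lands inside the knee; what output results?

4.4375 dBV

x − T + W/2 = 6 − 4 + 3 = 5.
GR = (1 − 1/4) × 5² / 12 = 0.75 × 25 / 12 = 1.5625 dB.
Output = 6 − 1.5625 = 4.4375 dBV.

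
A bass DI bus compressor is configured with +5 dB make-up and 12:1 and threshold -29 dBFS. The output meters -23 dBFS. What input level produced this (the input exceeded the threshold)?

-17 dBFS

Before make-up, the level was -23 − 5 = -28 dBFS.
Post-compression overshoot = -28 − (-29) = 1 dB.
Input overshoot = R × output overshoot = 12 dB → input = -29 + 12 = -17 dBFS.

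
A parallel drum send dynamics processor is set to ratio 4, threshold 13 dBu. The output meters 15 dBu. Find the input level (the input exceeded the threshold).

The compressed level sits 15 − 13 = 2 dB over threshold.
Input overshoot = R × output overshoot = 8 dB → input = 13 + 8 = 21 dBu.

21 dBu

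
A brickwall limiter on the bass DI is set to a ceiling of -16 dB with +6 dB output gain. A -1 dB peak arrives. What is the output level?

-10 dB

At ∞:1, everything above -16 dB is held at the ceiling.
Output gain then adds 6 dB: -16 + 6 = -10 dB.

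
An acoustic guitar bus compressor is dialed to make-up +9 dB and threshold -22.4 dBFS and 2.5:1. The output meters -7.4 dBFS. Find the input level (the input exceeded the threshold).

Remove make-up: -7.4 − 9 = -16.4 dBFS.
The compressed level sits -16.4 − (-22.4) = 6 dB over threshold.
Undo the ratio: input overshoot = 6 × 2.5 = 15 dB, giving input = -7.4 dBFS.

-7.4 dBFS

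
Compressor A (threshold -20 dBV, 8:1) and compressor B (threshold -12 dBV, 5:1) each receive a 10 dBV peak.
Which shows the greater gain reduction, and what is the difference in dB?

A, by 8.65 dB

A: overshoot 30 dB → output overshoot 3.75 dB → GR 26.25 dB.
B: overshoot 22 dB → output overshoot 4.4 dB → GR 17.6 dB.
A reduces 8.65 dB more.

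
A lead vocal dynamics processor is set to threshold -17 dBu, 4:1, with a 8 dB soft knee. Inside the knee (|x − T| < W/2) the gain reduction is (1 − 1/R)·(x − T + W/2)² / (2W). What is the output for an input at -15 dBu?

x − T + W/2 = -15 − (-17) + 4 = 6.
GR = (1 − 1/4) × 6² / 16 = 0.75 × 36 / 16 = 1.6875 dB.
Output = -15 − 1.6875 = -16.6875 dBu.

-16.6875 dBu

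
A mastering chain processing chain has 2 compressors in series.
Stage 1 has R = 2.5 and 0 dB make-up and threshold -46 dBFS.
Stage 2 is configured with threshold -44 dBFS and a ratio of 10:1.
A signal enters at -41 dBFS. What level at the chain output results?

Stage 1: 5 dB above -46 dBFS, reduced 2.5:1 to 2 dB above → -44 dBFS.
Stage 2: -44 dBFS ≤ -44 dBFS, so stage 2 doesn't engage; output -44 dBFS.

-44 dBFS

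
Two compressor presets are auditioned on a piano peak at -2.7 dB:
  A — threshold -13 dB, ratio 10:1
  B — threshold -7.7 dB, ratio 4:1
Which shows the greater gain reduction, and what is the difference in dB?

A, by 5.52 dB

A: GR = 10.3 − 10.3/10 = 9.27 dB.
B: GR = 5 − 5/4 = 3.75 dB.
A applies 5.52 dB more gain reduction.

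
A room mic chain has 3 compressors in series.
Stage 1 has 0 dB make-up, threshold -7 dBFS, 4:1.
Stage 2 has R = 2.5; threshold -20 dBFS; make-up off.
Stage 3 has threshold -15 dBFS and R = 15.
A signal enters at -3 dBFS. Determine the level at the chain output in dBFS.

-14.96 dBFS

Stage 1: 4 dB above -7 dBFS, reduced 4:1 to 1 dB above → -6 dBFS.
Stage 2: 14 dB above -20 dBFS, reduced 2.5:1 to 5.6 dB above → -14.4 dBFS.
Stage 3: -14.4 dBFS is 0.6 dB over -15 dBFS; at 15:1 that becomes 0.04 dB over, giving -14.96 dBFS.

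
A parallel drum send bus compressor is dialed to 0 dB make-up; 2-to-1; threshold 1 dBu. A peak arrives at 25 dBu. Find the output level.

25 dBu sits 24 dB over threshold.
2:1 compression reduces that to 24/2 = 12 dB over.
Output = 1 + 12 = 13 dBu.

13 dBu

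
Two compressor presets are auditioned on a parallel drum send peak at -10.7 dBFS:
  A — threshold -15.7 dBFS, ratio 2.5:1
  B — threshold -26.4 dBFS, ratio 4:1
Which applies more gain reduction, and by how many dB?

A: overshoot 5 dB → output overshoot 2 dB → GR 3 dB.
B: overshoot 15.7 dB → output overshoot 3.925 dB → GR 11.775 dB.
B reduces 8.775 dB more.

B, by 8.775 dB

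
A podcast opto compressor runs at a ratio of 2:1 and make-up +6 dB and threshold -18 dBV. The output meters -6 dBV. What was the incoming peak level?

-6 dBV

Before make-up, the level was -6 − 6 = -12 dBV.
Post-compression overshoot = -12 − (-18) = 6 dB.
Undo the ratio: input overshoot = 6 × 2 = 12 dB, giving input = -6 dBV.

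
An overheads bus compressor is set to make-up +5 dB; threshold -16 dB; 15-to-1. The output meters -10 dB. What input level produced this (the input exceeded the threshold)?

-1 dB

Stripping the +5 dB make-up gives -15 dB at the gain stage.
Post-compression overshoot = -15 − (-16) = 1 dB.
Undo the ratio: input overshoot = 1 × 15 = 15 dB, giving input = -1 dB.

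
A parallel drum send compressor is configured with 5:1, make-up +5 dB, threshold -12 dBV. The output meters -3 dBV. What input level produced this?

Remove make-up: -3 − 5 = -8 dBV.
The compressed level sits -8 − (-12) = 4 dB over threshold.
Undo the ratio: input overshoot = 4 × 5 = 20 dB, giving input = 8 dBV.

8 dBV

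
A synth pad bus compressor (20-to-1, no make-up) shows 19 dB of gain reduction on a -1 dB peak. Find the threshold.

-21 dB

Input is 20 dB above T (since output overshoot × R = input overshoot: (-20 − T)·20 = -1 − T gives T = -21 dB).
Check: -21 + (-1 − (-21))/20 = -21 + 1 = -20 dB. ✓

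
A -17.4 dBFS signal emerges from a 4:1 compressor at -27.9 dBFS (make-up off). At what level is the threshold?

-31.4 dBFS

Gain reduction = -17.4 − (-27.9) = 10.5 dB; output overshoot = GR / (R − 1) = 10.5 / 3 = 3.5 dB.
Threshold = output − output overshoot = -27.9 − 3.5 = -31.4 dBFS.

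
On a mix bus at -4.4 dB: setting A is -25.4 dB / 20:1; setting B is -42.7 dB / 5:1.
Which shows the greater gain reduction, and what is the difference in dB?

B, by 10.69 dB

A: overshoot 21 dB → output overshoot 1.05 dB → GR 19.95 dB.
B: overshoot 38.3 dB → output overshoot 7.66 dB → GR 30.64 dB.
Difference: 10.69 dB in favour of B.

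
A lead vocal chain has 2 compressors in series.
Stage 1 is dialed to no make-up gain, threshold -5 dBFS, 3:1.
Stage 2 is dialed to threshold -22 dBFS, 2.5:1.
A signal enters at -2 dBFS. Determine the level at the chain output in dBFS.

-14.8 dBFS

Stage 1: 3 dB above -5 dBFS, reduced 3:1 to 1 dB above → -4 dBFS.
Stage 2: 18 dB above -22 dBFS, reduced 2.5:1 to 7.2 dB above → -14.8 dBFS.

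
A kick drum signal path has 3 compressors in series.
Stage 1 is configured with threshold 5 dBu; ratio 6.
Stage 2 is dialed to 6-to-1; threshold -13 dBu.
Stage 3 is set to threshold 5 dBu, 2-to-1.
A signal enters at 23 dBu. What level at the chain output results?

Stage 1: 23 dBu is 18 dB over 5 dBu; at 6:1 that becomes 3 dB over, giving 8 dBu.
Stage 2: 8 dBu is 21 dB over -13 dBu; at 6:1 that becomes 3.5 dB over, giving -9.5 dBu.
Stage 3: below threshold (-9.5 ≤ 5); passes unchanged; output -9.5 dBu.

-9.5 dBu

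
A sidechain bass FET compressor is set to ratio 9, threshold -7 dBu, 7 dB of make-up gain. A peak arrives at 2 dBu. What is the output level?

1 dBu

Overshoot: 2 − (-7) = 9 dB.
At 9:1 the overshoot is divided by 9, leaving 1 dB above threshold.
That puts the output at -6 dBu; make-up adds 7 dB, giving 1 dBu.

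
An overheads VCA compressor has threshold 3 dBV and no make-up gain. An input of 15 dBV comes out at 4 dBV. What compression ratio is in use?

Input overshoot = 15 − 3 = 12 dB; output overshoot = 4 − 3 = 1 dB.
Ratio = 12 / 1 = 12.

12:1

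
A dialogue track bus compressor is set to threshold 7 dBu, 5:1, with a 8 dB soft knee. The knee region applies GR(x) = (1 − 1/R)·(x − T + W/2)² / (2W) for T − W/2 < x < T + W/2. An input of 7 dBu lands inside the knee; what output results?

6.2 dBu

x − T + W/2 = 7 − 7 + 4 = 4.
GR = (1 − 1/5) × 4² / 16 = 0.8 × 16 / 16 = 0.8 dB.
Output = 7 − 0.8 = 6.2 dBu.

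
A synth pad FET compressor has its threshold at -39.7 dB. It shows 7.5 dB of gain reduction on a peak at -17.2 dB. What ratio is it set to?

Input overshoot = -17.2 − (-39.7) = 22.5 dB.
Output overshoot = 22.5 − 7.5 = 15 dB.
Ratio = input overshoot / output overshoot = 22.5 / 15 = 1.5.

1.5:1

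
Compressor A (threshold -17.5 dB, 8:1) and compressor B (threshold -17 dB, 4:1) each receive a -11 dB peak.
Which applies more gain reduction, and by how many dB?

A, by 1.1875 dB

A: 6.5 dB over, compressed to 0.8125 dB over, so 5.6875 dB of GR.
B: 6 dB over, compressed to 1.5 dB over, so 4.5 dB of GR.
A reduces 1.1875 dB more.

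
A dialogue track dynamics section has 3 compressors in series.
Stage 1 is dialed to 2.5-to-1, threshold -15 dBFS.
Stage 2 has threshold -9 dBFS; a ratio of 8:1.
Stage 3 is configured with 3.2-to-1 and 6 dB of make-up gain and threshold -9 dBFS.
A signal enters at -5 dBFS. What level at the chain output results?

-5 dBFS

Stage 1: overshoot 10 dB → 10/2.5 = 4 dB → -11 dBFS.
Stage 2: -11 dBFS ≤ -9 dBFS, so stage 2 doesn't engage; output -11 dBFS.
Stage 3: -11 dBFS ≤ -9 dBFS, so stage 3 doesn't engage; make-up brings it to -5 dBFS.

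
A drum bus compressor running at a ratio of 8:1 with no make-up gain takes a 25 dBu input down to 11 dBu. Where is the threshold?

Gain reduction = 25 − 11 = 14 dB; output overshoot = GR / (R − 1) = 14 / 7 = 2 dB.
Threshold = output − output overshoot = 11 − 2 = 9 dBu.

9 dBu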